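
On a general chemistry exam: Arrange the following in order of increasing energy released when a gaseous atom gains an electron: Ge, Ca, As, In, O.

Ca < In < As < Ge < O

Electron affinity generally becomes more exothermic across a period toward the halogens and less exothermic down a group.
Here both period and group differ, so the two effects have to be weighed against each other.
In > Ca: period and group pull opposite ways; the across-period shift dominates (29 vs 2 kJ/mol).
As > In: relative to In, both the across-period and down-group shifts push As's electron affinity up.
Ge > As: this pair runs against the simple trend — see the exception note.
O > Ge: both effects reinforce here, so O is clearly the higher of the two.
Note the exception: Ge has a higher electron affinity than As, contrary to the simple trend — adding an electron to As's half-filled 4p³ is unfavourable, so Ge (4p²) has the more exothermic EA.
For reference (kJ/mol): O 141, Ca 2, Ge 119, As 78, In 29.
So from lowest to highest: Ca < In < As < Ge < O.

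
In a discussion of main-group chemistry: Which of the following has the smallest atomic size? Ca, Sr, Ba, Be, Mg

Be

Be is in period 2, group 2; Mg is in period 3, group 2; Ca is in period 4, group 2; Sr is in period 5, group 2; Ba is in period 6, group 2.
Radius decreases left→right (rising Z_eff, same n) and increases top→bottom (higher n).
All are in group 2, so atomic radius increases down the group.
The smallest atomic size among these belongs to Be.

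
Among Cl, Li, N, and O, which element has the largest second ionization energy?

Consider each +1 ion: Cl⁺ still has 6 valence electrons; Li⁺ is the bare [He] core; N⁺ still has 4 valence electrons; O⁺ still has 5 valence electrons.
Pulling an electron out of a noble-gas core costs far more than removing a remaining valence electron, so Li sits at the high end of IE_2.
Valence configurations: Cl⁺ [Ne]3s²3p⁴, N⁺ [He]2s²2p², O⁺ [He]2s²2p³.
Tabulated IE_2 (kJ/mol): Cl 2298, Li 7298, N 2856, O 3388.
Overall IE_2 order: Cl < N < O < Li.

Li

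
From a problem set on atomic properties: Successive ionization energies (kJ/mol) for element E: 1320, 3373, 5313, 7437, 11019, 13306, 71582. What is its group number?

Group 16

Look for the largest jump between consecutive ionization energies: IE7/IE6 ≈ 5.4, far larger than any earlier ratio.
That jump marks the point where a core electron is being removed. So the atom has 6 valence electrons.
A main-group element with 6 valence electrons is in group 16.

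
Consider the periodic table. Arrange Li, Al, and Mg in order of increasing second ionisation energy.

After 1 electron has been removed, what remains? Li⁺ is the bare [He] core; Al⁺ still has 2 valence electrons; Mg⁺ still has 1 valence electron.
Pulling an electron out of a noble-gas core costs far more than removing a remaining valence electron, so Li sits at the high end of IE_2.
Valence configurations: Al⁺ [Ne]3s², Mg⁺ [Ne]3s¹.
Approximate IE_2 values (kJ/mol): Li 7298, Al 1817, Mg 1451.
Overall IE_2 order: Mg < Al < Li.

Mg < Al < Li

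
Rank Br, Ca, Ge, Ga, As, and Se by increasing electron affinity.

Ca is in period 4, group 2; Ga is in period 4, group 13; Ge is in period 4, group 14; As is in period 4, group 15; Se is in period 4, group 16; Br is in period 4, group 17.
Atoms with high Z_eff and room in the valence shell (especially the halogens) have the most exothermic electron affinities.
All lie in period 4; the across-period trend (electron affinity increases left to right) applies, with the exception below.
Note the exception: Ge has a higher electron affinity than As, contrary to the simple trend — adding an electron to As's half-filled 4p³ is unfavourable, so Ge (4p²) has the more exothermic EA.
Tabulated electron affinity (kJ/mol): Ca 2, Ga 29, Ge 119, As 78, Se 195, Br 325.
So from lowest to highest: Ca < Ga < As < Ge < Se < Br.

Ca, Ga, As, Ge, Se, Br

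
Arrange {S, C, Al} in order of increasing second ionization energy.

Al < S < C

IE_2 is the cost of taking one more electron from the +1 cation: S⁺ still has 5 valence electrons; C⁺ still has 3 valence electrons; Al⁺ still has 2 valence electrons.
All are still removing valence electrons, so compare the +1 ions as you would atoms: IE_2 generally rises across a period (higher Z_eff) and falls down a group (larger shell), subject to the usual subshell exceptions.
Valence configurations: S⁺ [Ne]3s²3p³, C⁺ [He]2s²2p¹, Al⁺ [Ne]3s².
Tabulated IE_2 (kJ/mol): S 2252, C 2353, Al 1817.
Hence IE_2: Al < S < C.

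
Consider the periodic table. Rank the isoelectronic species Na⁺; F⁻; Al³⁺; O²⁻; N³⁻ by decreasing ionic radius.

N³⁻ > O²⁻ > F⁻ > Na⁺ > Al³⁺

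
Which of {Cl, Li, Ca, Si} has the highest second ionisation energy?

After 1 electron has been removed, what remains? Cl⁺ still has 6 valence electrons; Li⁺ is the bare [He] core; Ca⁺ still has 1 valence electron; Si⁺ still has 3 valence electrons.
Breaking into a closed-shell core is much more expensive than removing a leftover valence electron — Li has the largest IE_2 here.
Valence configurations: Cl⁺ [Ne]3s²3p⁴, Ca⁺ [Ar]4s¹, Si⁺ [Ne]3s²3p¹.
The numbers (kJ/mol): Cl 2298, Li 7298, Ca 1145, Si 1577.
So the second ionization energies run Ca < Si < Cl < Li.

Li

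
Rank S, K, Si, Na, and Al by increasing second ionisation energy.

Si < Al < S < K < Na

IE_2 is the cost of taking one more electron from the +1 cation: S⁺ still has 5 valence electrons; K⁺ is the bare [Ar] core; Si⁺ still has 3 valence electrons; Na⁺ is the bare [Ne] core; Al⁺ still has 2 valence electrons.
Core electrons are held far more tightly than valence electrons, so K and Na top the IE_2 order.
Valence configurations: S⁺ [Ne]3s²3p³, Si⁺ [Ne]3s²3p¹, Al⁺ [Ne]3s².
Si⁺ loses a lone 3p electron whereas Al⁺ must break into a filled 3s² pair, so IE_2(Al) > IE_2(Si) even though Si has the higher nuclear charge.
Tabulated IE_2 (kJ/mol): S 2252, K 3052, Si 1577, Na 4562, Al 1817.
Putting it together, IE_2: Si < Al < S < K < Na.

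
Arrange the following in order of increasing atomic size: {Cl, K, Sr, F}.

F, Cl, Sr, K

F is in period 2, group 17; Cl is in period 3, group 17; K is in period 4, group 1; Sr is in period 5, group 2.
Moving right in a period, electrons are added to the same shell under a stronger nuclear pull, so atoms get smaller; moving down, a new shell is opened and atoms get larger.
These span different periods and groups, so the two trends combine.
Cl > F: Cl sits below F in group 17, so the down-group effect alone puts Cl larger.
Sr > Cl: relative to Cl, both the across-period and down-group shifts push Sr's atomic radius up.
K > Sr: period and group pull opposite ways; the across-period shift dominates (196 vs 185 pm).
Tabulated atomic radius (pm): F 64, Cl 99, K 196, Sr 185.
So from smallest to largest: F < Cl < Sr < K.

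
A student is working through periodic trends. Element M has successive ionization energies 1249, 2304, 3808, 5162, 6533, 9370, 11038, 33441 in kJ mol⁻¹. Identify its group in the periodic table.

Look for the largest jump between consecutive ionization energies: IE8/IE7 ≈ 3.0, far larger than any earlier ratio.
That jump marks the point where a core electron is being removed. So the atom has 7 valence electrons.
A main-group element with 7 valence electrons is in group 17.

Group 17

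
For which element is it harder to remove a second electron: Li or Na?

After 1 electron has been removed, what remains? Li⁺ is the bare [He] core; Na⁺ is the bare [Ne] core.
All of these are removing an electron from a noble-gas core or deeper; the smaller core (lower principal quantum number) is held far more tightly, and within a period the higher nuclear charge binds the same core more tightly.
Tabulated IE_2 (kJ/mol): Li 7298, Na 4562.
So the second ionization energies run Na < Li.

Li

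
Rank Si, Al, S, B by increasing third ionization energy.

After 2 electrons have been removed, what remains? Si²⁺ still has 2 valence electrons; Al²⁺ still has 1 valence electron; S²⁺ still has 4 valence electrons; B²⁺ still has 1 valence electron.
All are still removing valence electrons, so compare the +2 ions as you would atoms: IE_3 generally rises across a period (higher Z_eff) and falls down a group (larger shell), subject to the usual subshell exceptions.
Valence configurations: Si²⁺ [Ne]3s², Al²⁺ [Ne]3s¹, S²⁺ [Ne]3s²3p², B²⁺ [He]2s¹.
Tabulated IE_3 (kJ/mol): Si 3232, Al 2745, S 3357, B 3660.
Putting it together, IE_3: Al < Si < S < B.

Al < Si < S < B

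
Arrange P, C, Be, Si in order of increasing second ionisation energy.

Si, Be, P, C

After 1 electron has been removed, what remains? P⁺ still has 4 valence electrons; C⁺ still has 3 valence electrons; Be⁺ still has 1 valence electron; Si⁺ still has 3 valence electrons.
All are still removing valence electrons, so compare the +1 ions as you would atoms: IE_2 generally rises across a period (higher Z_eff) and falls down a group (larger shell), subject to the usual subshell exceptions.
Valence configurations: P⁺ [Ne]3s²3p², C⁺ [He]2s²2p¹, Be⁺ [He]2s¹, Si⁺ [Ne]3s²3p¹.
Tabulated IE_2 (kJ/mol): P 1907, C 2353, Be 1757, Si 1577.
Putting it together, IE_2: Si < Be < P < C.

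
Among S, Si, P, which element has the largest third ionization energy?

Consider each +2 ion: S²⁺ still has 4 valence electrons; Si²⁺ still has 2 valence electrons; P²⁺ still has 3 valence electrons.
All are still removing valence electrons, so compare the +2 ions as you would atoms: IE_3 generally rises across a period (higher Z_eff) and falls down a group (larger shell), subject to the usual subshell exceptions.
Valence configurations: S²⁺ [Ne]3s²3p², Si²⁺ [Ne]3s², P²⁺ [Ne]3s²3p¹.
P²⁺ loses a lone 3p electron whereas Si²⁺ must break into a filled 3s² pair, so IE_3(Si) > IE_3(P) even though P has the higher nuclear charge.
The numbers (kJ/mol): S 3357, Si 3232, P 2914.
Putting it together, IE_3: P < Si < S.

S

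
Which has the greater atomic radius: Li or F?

Li

Moving right in a period, electrons are added to the same shell under a stronger nuclear pull, so atoms get smaller; moving down, a new shell is opened and atoms get larger.
All lie in period 2, so atomic radius increases right to left.
So Li has the greater atomic radius (Li > F).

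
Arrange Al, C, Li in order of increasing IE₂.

After 1 electron has been removed, what remains? Al⁺ still has 2 valence electrons; C⁺ still has 3 valence electrons; Li⁺ is the bare [He] core.
Pulling an electron out of a noble-gas core costs far more than removing a remaining valence electron, so Li sits at the high end of IE_2.
Valence configurations: Al⁺ [Ne]3s², C⁺ [He]2s²2p¹.
Approximate IE_2 values (kJ/mol): Al 1817, C 2353, Li 7298.
So the second ionization energies run Al < C < Li.

Al < C < Li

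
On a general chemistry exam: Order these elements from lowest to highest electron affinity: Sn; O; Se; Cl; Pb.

Pb < Sn < O < Se < Cl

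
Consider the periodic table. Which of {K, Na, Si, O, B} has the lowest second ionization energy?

Si

Consider each +1 ion: K⁺ is the bare [Ar] core; Na⁺ is the bare [Ne] core; Si⁺ still has 3 valence electrons; O⁺ still has 5 valence electrons; B⁺ still has 2 valence electrons.
Usually core removal costs more than valence removal, but here the competition is close: a tightly held n=2 valence electron can cost more to remove than an n=3 core electron, so the actual values have to decide it.
Valence configurations: Si⁺ [Ne]3s²3p¹, O⁺ [He]2s²2p³, B⁺ [He]2s².
Tabulated IE_2 (kJ/mol): K 3052, Na 4562, Si 1577, O 3388, B 2427.
Overall IE_2 order: Si < B < K < O < Na.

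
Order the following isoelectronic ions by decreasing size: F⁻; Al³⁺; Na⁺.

F⁻ > Na⁺ > Al³⁺

All of these have 10 electrons, so size is governed by nuclear charge alone: the more protons, the stronger the pull on the same electron cloud, and the smaller the ion.
Nuclear charges: Al³⁺ (Z=13), Na⁺ (Z=11), F⁻ (Z=9).
Largest to smallest: F⁻ > Na⁺ > Al³⁺.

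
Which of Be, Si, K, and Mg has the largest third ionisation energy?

IE_3 is the cost of taking one more electron from the +2 cation: Be²⁺ is the bare [He] core; Si²⁺ still has 2 valence electrons; K²⁺ is already 1 electron into the core; Mg²⁺ is the bare [Ne] core.
Core electrons are held far more tightly than valence electrons, so K, Mg and Be top the IE_3 order.
The numbers (kJ/mol): Be 14849, Si 3232, K 4420, Mg 7733.
Putting it together, IE_3: Si < K < Mg < Be.

Be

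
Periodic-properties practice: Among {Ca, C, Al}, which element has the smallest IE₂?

Consider each +1 ion: Ca⁺ still has 1 valence electron; C⁺ still has 3 valence electrons; Al⁺ still has 2 valence electrons.
All are still removing valence electrons, so compare the +1 ions as you would atoms: IE_2 generally rises across a period (higher Z_eff) and falls down a group (larger shell), subject to the usual subshell exceptions.
Valence configurations: Ca⁺ [Ar]4s¹, C⁺ [He]2s²2p¹, Al⁺ [Ne]3s².
Approximate IE_2 values (kJ/mol): Ca 1145, C 2353, Al 1817.
Overall IE_2 order: Ca < Al < C.

Ca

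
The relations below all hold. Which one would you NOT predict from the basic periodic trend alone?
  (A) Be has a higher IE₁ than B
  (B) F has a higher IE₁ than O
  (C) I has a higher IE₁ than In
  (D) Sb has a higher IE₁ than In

(A)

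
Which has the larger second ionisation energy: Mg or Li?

IE_2 is the cost of taking one more electron from the +1 cation: Mg⁺ still has 1 valence electron; Li⁺ is the bare [He] core.
Pulling an electron out of a noble-gas core costs far more than removing a remaining valence electron, so Li sits at the high end of IE_2.
Approximate IE_2 values (kJ/mol): Mg 1451, Li 7298.
Hence IE_2: Mg < Li.

Li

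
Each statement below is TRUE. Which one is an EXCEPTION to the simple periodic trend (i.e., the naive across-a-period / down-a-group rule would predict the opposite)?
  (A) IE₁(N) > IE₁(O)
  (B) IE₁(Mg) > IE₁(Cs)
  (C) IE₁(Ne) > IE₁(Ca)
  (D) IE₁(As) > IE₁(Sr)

(A)

The general trend: first ionisation energy increases across a period and decreases down a group.
(A) N (period 2, group 15) vs O (period 2, group 16): the stated order contradicts the simple trend.
(B) Mg (period 3, group 2) vs Cs (period 6, group 1): the stated order agrees with the simple trend.
(C) Ne (period 2, group 18) vs Ca (period 4, group 2): the stated order agrees with the simple trend.
(D) As (period 4, group 15) vs Sr (period 5, group 2): the stated order agrees with the simple trend.
The exception is (A): pairing an electron in O's 2p⁴ costs repulsion energy, so O ionizes more easily than half-filled N (2p³).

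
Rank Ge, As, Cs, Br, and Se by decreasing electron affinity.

Br > Se > Ge > As > Cs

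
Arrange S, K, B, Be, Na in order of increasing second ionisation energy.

Be < S < B < K < Na

IE_2 is the cost of taking one more electron from the +1 cation: S⁺ still has 5 valence electrons; K⁺ is the bare [Ar] core; B⁺ still has 2 valence electrons; Be⁺ still has 1 valence electron; Na⁺ is the bare [Ne] core.
Breaking into a closed-shell core is much more expensive than removing a leftover valence electron — K and Na have the largest IE_2 here.
Valence configurations: S⁺ [Ne]3s²3p³, B⁺ [He]2s², Be⁺ [He]2s¹.
Tabulated IE_2 (kJ/mol): S 2252, K 3052, B 2427, Be 1757, Na 4562.
Putting it together, IE_2: Be < S < B < K < Na.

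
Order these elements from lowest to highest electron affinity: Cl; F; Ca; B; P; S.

Ca < B < P < S < F < Cl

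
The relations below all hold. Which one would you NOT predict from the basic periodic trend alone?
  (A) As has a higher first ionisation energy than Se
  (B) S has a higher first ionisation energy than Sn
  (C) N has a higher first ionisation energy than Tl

(A)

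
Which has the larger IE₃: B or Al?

B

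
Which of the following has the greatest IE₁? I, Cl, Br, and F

Removing the outermost electron gets harder across a period and easier down a group.
All are in group 17, so first ionization energy increases up the group.
The greatest IE₁ among these belongs to F.

F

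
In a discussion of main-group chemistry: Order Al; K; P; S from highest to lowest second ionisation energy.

IE_2 is the cost of taking one more electron from the +1 cation: Al⁺ still has 2 valence electrons; K⁺ is the bare [Ar] core; P⁺ still has 4 valence electrons; S⁺ still has 5 valence electrons.
Pulling an electron out of a noble-gas core costs far more than removing a remaining valence electron, so K sits at the high end of IE_2.
Valence configurations: Al⁺ [Ne]3s², P⁺ [Ne]3s²3p², S⁺ [Ne]3s²3p³.
The numbers (kJ/mol): Al 1817, K 3052, P 1907, S 2252.
Overall IE_2 order: Al < P < S < K.

K, S, P, Al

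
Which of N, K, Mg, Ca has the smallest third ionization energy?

K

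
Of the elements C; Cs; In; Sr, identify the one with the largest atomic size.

C is in period 2, group 14; Sr is in period 5, group 2; In is in period 5, group 13; Cs is in period 6, group 1.
Radius decreases left→right (rising Z_eff, same n) and increases top→bottom (higher n).
Here both period and group differ, so the two effects have to be weighed against each other.
In > C: relative to C, both the across-period and down-group shifts push In's atomic radius up.
Sr > In: both are in period 5; the period trend gives Sr the larger value.
Cs > Sr: both effects reinforce here, so Cs is clearly the larger of the two.
Approximate values (pm): C 75, Sr 185, In 142, Cs 232.
The largest atomic size among these belongs to Cs.

Cs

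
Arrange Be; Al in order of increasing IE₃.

Consider each +2 ion: Be²⁺ is the bare [He] core; Al²⁺ still has 1 valence electron.
Core electrons are held far more tightly than valence electrons, so Be tops the IE_3 order.
The numbers (kJ/mol): Be 14849, Al 2745.
Overall IE_3 order: Al < Be.

Al < Be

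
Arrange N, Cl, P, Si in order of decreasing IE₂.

IE_2 is the cost of taking one more electron from the +1 cation: N⁺ still has 4 valence electrons; Cl⁺ still has 6 valence electrons; P⁺ still has 4 valence electrons; Si⁺ still has 3 valence electrons.
All are still removing valence electrons, so compare the +1 ions as you would atoms: IE_2 generally rises across a period (higher Z_eff) and falls down a group (larger shell), subject to the usual subshell exceptions.
Valence configurations: N⁺ [He]2s²2p², Cl⁺ [Ne]3s²3p⁴, P⁺ [Ne]3s²3p², Si⁺ [Ne]3s²3p¹.
Tabulated IE_2 (kJ/mol): N 2856, Cl 2298, P 1907, Si 1577.
Putting it together, IE_2: Si < P < Cl < N.

N, Cl, P, Si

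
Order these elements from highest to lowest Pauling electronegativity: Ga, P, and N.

N > P > Ga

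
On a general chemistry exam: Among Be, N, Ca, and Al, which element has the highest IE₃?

Be

IE_3 is the cost of taking one more electron from the +2 cation: Be²⁺ is the bare [He] core; N²⁺ still has 3 valence electrons; Ca²⁺ is the bare [Ar] core; Al²⁺ still has 1 valence electron.
Pulling an electron out of a noble-gas core costs far more than removing a remaining valence electron, so Ca and Be sit at the high end of IE_3.
Valence configurations: N²⁺ [He]2s²2p¹, Al²⁺ [Ne]3s¹.
The numbers (kJ/mol): Be 14849, N 4578, Ca 4912, Al 2745.
Hence IE_3: Al < N < Ca < Be.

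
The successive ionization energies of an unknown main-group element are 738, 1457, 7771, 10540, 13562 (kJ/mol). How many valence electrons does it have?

Look for the largest jump between consecutive ionization energies: IE3/IE2 ≈ 5.3, far larger than any earlier ratio.
That jump marks the point where a core electron is being removed. So the atom has 2 valence electrons.

2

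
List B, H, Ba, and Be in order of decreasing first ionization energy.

H, Be, B, Ba

H is in period 1, group 1; Be is in period 2, group 2; B is in period 2, group 13; Ba is in period 6, group 2.
IE₁ increases left→right with effective nuclear charge and decreases top→bottom as the valence shell moves farther out.
These span different periods and groups, so the two trends combine.
B > Ba: both effects reinforce here, so B is clearly the higher of the two.
Be > B: this pair runs against the simple trend — see the exception note.
H > Be: period and group pull opposite ways; the down-group shift dominates (1312 vs 900 kJ/mol).
Note the exception: Be has a higher first ionization energy than B, contrary to the simple trend — removing B's lone 2p electron is easier than breaking Be's filled 2s².
For reference (kJ/mol): H 1312, Be 900, B 801, Ba 503.
So from highest to lowest: H > Be > B > Ba.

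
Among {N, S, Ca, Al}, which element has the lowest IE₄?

The fourth ionization energy removes an electron from the +3 ion. For each element: N³⁺ still has 2 valence electrons; S³⁺ still has 3 valence electrons; Ca³⁺ is already 1 electron into the core; Al³⁺ is the bare [Ne] core.
Usually core removal costs more than valence removal, but here the competition is close: a tightly held n=2 valence electron can cost more to remove than an n=3 core electron, so the actual values have to decide it.
Valence configurations: N³⁺ [He]2s², S³⁺ [Ne]3s²3p¹.
Tabulated IE_4 (kJ/mol): N 7475, S 4556, Ca 6491, Al 11577.
Putting it together, IE_4: S < Ca < N < Al.

S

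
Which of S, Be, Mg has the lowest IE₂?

Mg

Consider each +1 ion: S⁺ still has 5 valence electrons; Be⁺ still has 1 valence electron; Mg⁺ still has 1 valence electron.
All are still removing valence electrons, so compare the +1 ions as you would atoms: IE_2 generally rises across a period (higher Z_eff) and falls down a group (larger shell), subject to the usual subshell exceptions.
Valence configurations: S⁺ [Ne]3s²3p³, Be⁺ [He]2s¹, Mg⁺ [Ne]3s¹.
Approximate IE_2 values (kJ/mol): S 2252, Be 1757, Mg 1451.
Overall IE_2 order: Mg < Be < S.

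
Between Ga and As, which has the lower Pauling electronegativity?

Ga

Ga is in period 4, group 13; As is in period 4, group 15.
Electronegativity increases across a period and decreases down a group, tracking effective nuclear charge and atomic size.
All lie in period 4, so electronegativity increases left to right.
So Ga has the lower Pauling electronegativity (Ga < As).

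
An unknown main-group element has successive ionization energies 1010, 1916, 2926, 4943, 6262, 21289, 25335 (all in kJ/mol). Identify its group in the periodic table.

Group 15

Look for the largest jump between consecutive ionization energies: IE6/IE5 ≈ 3.4, far larger than any earlier ratio.
That jump marks the point where a core electron is being removed. So the atom has 5 valence electrons.
A main-group element with 5 valence electrons is in group 15.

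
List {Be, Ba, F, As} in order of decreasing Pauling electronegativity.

F > As > Be > Ba

Smaller atoms with higher effective nuclear charge are more electronegative.
Neither a single period nor a single group — weigh both effects.
Be > Ba: they share group 2; the group trend gives Be the larger value.
As > Be: the two effects oppose for this pair; the across-period effect wins (2.18 vs 1.57).
F > As: relative to As, both the across-period and down-group shifts push F's electronegativity up.
For reference (Pauling): Be 1.57, F 3.98, As 2.18, Ba 0.89.
So from highest to lowest: F > As > Be > Ba.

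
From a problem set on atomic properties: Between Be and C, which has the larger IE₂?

Consider each +1 ion: Be⁺ still has 1 valence electron; C⁺ still has 3 valence electrons.
All are still removing valence electrons, so compare the +1 ions as you would atoms: IE_2 generally rises across a period (higher Z_eff) and falls down a group (larger shell), subject to the usual subshell exceptions.
Valence configurations: Be⁺ [He]2s¹, C⁺ [He]2s²2p¹.
Approximate IE_2 values (kJ/mol): Be 1757, C 2353.
Overall IE_2 order: Be < C.

C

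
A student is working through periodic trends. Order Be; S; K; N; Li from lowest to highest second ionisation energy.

Be, S, N, K, Li

The second ionization energy removes an electron from the +1 ion. For each element: Be⁺ still has 1 valence electron; S⁺ still has 5 valence electrons; K⁺ is the bare [Ar] core; N⁺ still has 4 valence electrons; Li⁺ is the bare [He] core.
Pulling an electron out of a noble-gas core costs far more than removing a remaining valence electron, so K and Li sit at the high end of IE_2.
Valence configurations: Be⁺ [He]2s¹, S⁺ [Ne]3s²3p³, N⁺ [He]2s²2p².
The numbers (kJ/mol): Be 1757, S 2252, K 3052, N 2856, Li 7298.
Hence IE_2: Be < S < N < K < Li.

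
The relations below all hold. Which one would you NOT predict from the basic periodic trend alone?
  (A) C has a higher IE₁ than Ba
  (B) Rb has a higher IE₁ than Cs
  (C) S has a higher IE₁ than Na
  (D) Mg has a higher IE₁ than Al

(D)

The general trend: IE₁ increases across a period and decreases down a group.
(A) C (period 2, group 14) vs Ba (period 6, group 2): the stated order agrees with the simple trend.
(B) Rb (period 5, group 1) vs Cs (period 6, group 1): the stated order agrees with the simple trend.
(C) S (period 3, group 16) vs Na (period 3, group 1): the stated order agrees with the simple trend.
(D) Mg (period 3, group 2) vs Al (period 3, group 13): the stated order contradicts the simple trend.
The exception is (D): Al's single 3p electron is easier to remove than one from Mg's filled 3s².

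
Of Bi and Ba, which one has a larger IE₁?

Bi

Ba is in period 6, group 2; Bi is in period 6, group 15.
Across a period the outer electron is held more tightly (higher IE₁); down a group it sits in a higher shell, more shielded, and comes off more easily.
All lie in period 6, so first ionization energy increases left to right.
So Bi has the larger IE₁ (Bi > Ba).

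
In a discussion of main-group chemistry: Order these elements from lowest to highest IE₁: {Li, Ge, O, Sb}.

Li < Ge < Sb < O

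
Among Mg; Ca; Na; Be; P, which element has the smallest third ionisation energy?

IE_3 is the cost of taking one more electron from the +2 cation: Mg²⁺ is the bare [Ne] core; Ca²⁺ is the bare [Ar] core; Na²⁺ is already 1 electron into the core; Be²⁺ is the bare [He] core; P²⁺ still has 3 valence electrons.
Core electrons are held far more tightly than valence electrons, so Ca, Na, Mg and Be top the IE_3 order.
The numbers (kJ/mol): Mg 7733, Ca 4912, Na 6910, Be 14849, P 2914.
Putting it together, IE_3: P < Ca < Na < Mg < Be.

P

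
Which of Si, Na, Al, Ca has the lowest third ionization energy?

Al

IE_3 is the cost of taking one more electron from the +2 cation: Si²⁺ still has 2 valence electrons; Na²⁺ is already 1 electron into the core; Al²⁺ still has 1 valence electron; Ca²⁺ is the bare [Ar] core.
Core electrons are held far more tightly than valence electrons, so Ca and Na top the IE_3 order.
Valence configurations: Si²⁺ [Ne]3s², Al²⁺ [Ne]3s¹.
The numbers (kJ/mol): Si 3232, Na 6910, Al 2745, Ca 4912.
So the third ionization energies run Al < Si < Ca < Na.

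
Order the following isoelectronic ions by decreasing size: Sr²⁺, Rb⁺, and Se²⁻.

All of these have 36 electrons, so size is governed by nuclear charge alone: the more protons, the stronger the pull on the same electron cloud, and the smaller the ion.
Nuclear charges: Sr²⁺ (Z=38), Rb⁺ (Z=37), Se²⁻ (Z=34).
Largest to smallest: Se²⁻ > Rb⁺ > Sr²⁺.

Se²⁻ > Rb⁺ > Sr²⁺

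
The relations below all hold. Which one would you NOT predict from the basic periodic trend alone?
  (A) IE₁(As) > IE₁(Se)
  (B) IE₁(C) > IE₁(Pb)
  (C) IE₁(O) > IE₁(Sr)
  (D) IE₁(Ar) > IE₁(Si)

(A)

The general trend: first ionization energy increases across a period and decreases down a group.
(A) As (period 4, group 15) vs Se (period 4, group 16): the stated order contradicts the simple trend.
(B) C (period 2, group 14) vs Pb (period 6, group 14): the stated order agrees with the simple trend.
(C) O (period 2, group 16) vs Sr (period 5, group 2): the stated order agrees with the simple trend.
(D) Ar (period 3, group 18) vs Si (period 3, group 14): the stated order agrees with the simple trend.
The exception is (A): Se (4p⁴) ionizes more easily than half-filled As (4p³).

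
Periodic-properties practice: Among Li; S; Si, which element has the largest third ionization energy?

Li

After 2 electrons have been removed, what remains? Li²⁺ is already 1 electron into the core; S²⁺ still has 4 valence electrons; Si²⁺ still has 2 valence electrons.
Core electrons are held far more tightly than valence electrons, so Li tops the IE_3 order.
Valence configurations: S²⁺ [Ne]3s²3p², Si²⁺ [Ne]3s².
Approximate IE_3 values (kJ/mol): Li 11815, S 3357, Si 3232.
Overall IE_3 order: Si < S < Li.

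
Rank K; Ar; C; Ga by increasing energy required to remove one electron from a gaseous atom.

K < Ga < C < Ar

C is in period 2, group 14; Ar is in period 3, group 18; K is in period 4, group 1; Ga is in period 4, group 13.
Removing the outermost electron gets harder across a period and easier down a group.
Here both period and group differ, so the two effects have to be weighed against each other.
Ga > K: Ga lies to the right of K in period 4, so the across-period effect alone puts Ga higher.
C > Ga: both effects reinforce here, so C is clearly the higher of the two.
Ar > C: period and group pull opposite ways; the across-period shift dominates (1521 vs 1086 kJ/mol).
For reference (kJ/mol): C 1086, Ar 1521, K 419, Ga 579.
So from lowest to highest: K < Ga < C < Ar.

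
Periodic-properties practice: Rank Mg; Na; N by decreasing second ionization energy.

Na > N > Mg

IE_2 is the cost of taking one more electron from the +1 cation: Mg⁺ still has 1 valence electron; Na⁺ is the bare [Ne] core; N⁺ still has 4 valence electrons.
Core electrons are held far more tightly than valence electrons, so Na tops the IE_2 order.
Valence configurations: Mg⁺ [Ne]3s¹, N⁺ [He]2s²2p².
Tabulated IE_2 (kJ/mol): Mg 1451, Na 4562, N 2856.
Hence IE_2: Mg < N < Na.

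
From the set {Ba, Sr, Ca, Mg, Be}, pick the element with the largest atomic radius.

Ba

Atomic radius shrinks across a period as nuclear charge pulls the same shell inward, and grows down a group as new shells are added.
All are in group 2, so atomic radius increases down the group.
The largest atomic radius among these belongs to Ba.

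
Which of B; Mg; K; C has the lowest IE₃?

IE_3 is the cost of taking one more electron from the +2 cation: B²⁺ still has 1 valence electron; Mg²⁺ is the bare [Ne] core; K²⁺ is already 1 electron into the core; C²⁺ still has 2 valence electrons.
Usually core removal costs more than valence removal, but here the competition is close: a tightly held n=2 valence electron can cost more to remove than an n=3 core electron, so the actual values have to decide it.
Valence configurations: B²⁺ [He]2s¹, C²⁺ [He]2s².
The numbers (kJ/mol): B 3660, Mg 7733, K 4420, C 4620.
So the third ionization energies run B < K < C < Mg.

B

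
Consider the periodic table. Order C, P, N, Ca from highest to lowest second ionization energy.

N, C, P, Ca

After 1 electron has been removed, what remains? C⁺ still has 3 valence electrons; P⁺ still has 4 valence electrons; N⁺ still has 4 valence electrons; Ca⁺ still has 1 valence electron.
All are still removing valence electrons, so compare the +1 ions as you would atoms: IE_2 generally rises across a period (higher Z_eff) and falls down a group (larger shell), subject to the usual subshell exceptions.
Valence configurations: C⁺ [He]2s²2p¹, P⁺ [Ne]3s²3p², N⁺ [He]2s²2p², Ca⁺ [Ar]4s¹.
The numbers (kJ/mol): C 2353, P 1907, N 2856, Ca 1145.
Hence IE_2: Ca < P < C < N.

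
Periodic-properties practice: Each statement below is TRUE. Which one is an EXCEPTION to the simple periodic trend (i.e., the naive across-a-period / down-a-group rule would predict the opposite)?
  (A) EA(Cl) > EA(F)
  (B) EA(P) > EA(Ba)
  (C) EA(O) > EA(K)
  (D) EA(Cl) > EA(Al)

(A)

The general trend: electron affinity increases across a period and decreases down a group.
(A) Cl (period 3, group 17) vs F (period 2, group 17): the stated order contradicts the simple trend.
(B) P (period 3, group 15) vs Ba (period 6, group 2): the stated order agrees with the simple trend.
(C) O (period 2, group 16) vs K (period 4, group 1): the stated order agrees with the simple trend.
(D) Cl (period 3, group 17) vs Al (period 3, group 13): the stated order agrees with the simple trend.
The exception is (A): F's small 2p subshell makes the incoming electron feel strong e⁻–e⁻ repulsion, so Cl actually releases more energy on gaining an electron.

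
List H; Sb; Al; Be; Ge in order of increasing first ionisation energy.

H is in period 1, group 1; Be is in period 2, group 2; Al is in period 3, group 13; Ge is in period 4, group 14; Sb is in period 5, group 15.
First ionization energy rises across a period (greater Z_eff holds electrons more tightly) and falls down a group (valence electrons are farther from the nucleus).
These sit on a diagonal, where the across-period and down-group effects partly cancel.
Ge > Al: the two effects oppose for this pair; the across-period effect wins (762 vs 578 kJ/mol).
Sb > Ge: the two effects oppose for this pair; the across-period effect wins (831 vs 762 kJ/mol).
Be > Sb: the two effects oppose for this pair; the down-group effect wins (900 vs 831 kJ/mol).
H > Be: period and group pull opposite ways; the down-group shift dominates (1312 vs 900 kJ/mol).
For reference (kJ/mol): H 1312, Be 900, Al 578, Ge 762, Sb 831.
So from lowest to highest: Al < Ge < Sb < Be < H.

Al, Ge, Sb, Be, H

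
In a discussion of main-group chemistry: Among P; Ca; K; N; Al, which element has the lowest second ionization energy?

Ca

After 1 electron has been removed, what remains? P⁺ still has 4 valence electrons; Ca⁺ still has 1 valence electron; K⁺ is the bare [Ar] core; N⁺ still has 4 valence electrons; Al⁺ still has 2 valence electrons.
Pulling an electron out of a noble-gas core costs far more than removing a remaining valence electron, so K sits at the high end of IE_2.
Valence configurations: P⁺ [Ne]3s²3p², Ca⁺ [Ar]4s¹, N⁺ [He]2s²2p², Al⁺ [Ne]3s².
Tabulated IE_2 (kJ/mol): P 1907, Ca 1145, K 3052, N 2856, Al 1817.
Overall IE_2 order: Ca < Al < P < N < K.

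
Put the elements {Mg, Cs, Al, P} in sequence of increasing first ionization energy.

Mg is in period 3, group 2; Al is in period 3, group 13; P is in period 3, group 15; Cs is in period 6, group 1.
IE₁ increases left→right with effective nuclear charge and decreases top→bottom as the valence shell moves farther out.
Here both period and group differ, so the two effects have to be weighed against each other.
Al > Cs: both effects reinforce here, so Al is clearly the higher of the two.
Mg > Al: this pair runs against the simple trend — see the exception note.
P > Mg: both are in period 3; the period trend gives P the larger value.
Note the exception: Mg has a higher first ionization energy than Al, contrary to the simple trend — Al's single 3p electron is easier to remove than one from Mg's filled 3s².
For reference (kJ/mol): Mg 738, Al 578, P 1012, Cs 376.
So from lowest to highest: Cs < Al < Mg < P.

Cs < Al < Mg < P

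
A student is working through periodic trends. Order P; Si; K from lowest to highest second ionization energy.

Si < P < K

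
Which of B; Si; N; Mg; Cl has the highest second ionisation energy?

IE_2 is the cost of taking one more electron from the +1 cation: B⁺ still has 2 valence electrons; Si⁺ still has 3 valence electrons; N⁺ still has 4 valence electrons; Mg⁺ still has 1 valence electron; Cl⁺ still has 6 valence electrons.
All are still removing valence electrons, so compare the +1 ions as you would atoms: IE_2 generally rises across a period (higher Z_eff) and falls down a group (larger shell), subject to the usual subshell exceptions.
Valence configurations: B⁺ [He]2s², Si⁺ [Ne]3s²3p¹, N⁺ [He]2s²2p², Mg⁺ [Ne]3s¹, Cl⁺ [Ne]3s²3p⁴.
Tabulated IE_2 (kJ/mol): B 2427, Si 1577, N 2856, Mg 1451, Cl 2298.
Overall IE_2 order: Mg < Si < Cl < B < N.

N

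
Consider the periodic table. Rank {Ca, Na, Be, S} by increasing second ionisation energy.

Ca, Be, S, Na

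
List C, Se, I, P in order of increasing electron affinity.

P < C < Se < I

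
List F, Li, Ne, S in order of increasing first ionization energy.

Li, S, F, Ne

Li is in period 2, group 1; F is in period 2, group 17; Ne is in period 2, group 18; S is in period 3, group 16.
IE₁ increases left→right with effective nuclear charge and decreases top→bottom as the valence shell moves farther out.
Neither a single period nor a single group — weigh both effects.
S > Li: period and group pull opposite ways; the across-period shift dominates (1000 vs 520 kJ/mol).
F > S: relative to S, both the across-period and down-group shifts push F's first ionization energy up.
Ne > F: both are in period 2; the period trend gives Ne the larger value.
For reference (kJ/mol): Li 520, F 1681, Ne 2081, S 1000.
So from lowest to highest: Li < S < F < Ne.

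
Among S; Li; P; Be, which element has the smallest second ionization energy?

Be

The second ionization energy removes an electron from the +1 ion. For each element: S⁺ still has 5 valence electrons; Li⁺ is the bare [He] core; P⁺ still has 4 valence electrons; Be⁺ still has 1 valence electron.
Breaking into a closed-shell core is much more expensive than removing a leftover valence electron — Li has the largest IE_2 here.
Valence configurations: S⁺ [Ne]3s²3p³, P⁺ [Ne]3s²3p², Be⁺ [He]2s¹.
Tabulated IE_2 (kJ/mol): S 2252, Li 7298, P 1907, Be 1757.
So the second ionization energies run Be < P < S < Li.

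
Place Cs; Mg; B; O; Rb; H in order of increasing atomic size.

H is in period 1, group 1; B is in period 2, group 13; O is in period 2, group 16; Mg is in period 3, group 2; Rb is in period 5, group 1; Cs is in period 6, group 1.
Atomic radius shrinks across a period as nuclear charge pulls the same shell inward, and grows down a group as new shells are added.
Here both period and group differ, so the two effects have to be weighed against each other.
O > H: period and group pull opposite ways; the down-group shift dominates (63 vs 32 pm).
B > O: B lies to the left of O in period 2, so the across-period effect alone puts B larger.
Mg > B: both effects reinforce here, so Mg is clearly the larger of the two.
Rb > Mg: both effects reinforce here, so Rb is clearly the larger of the two.
Cs > Rb: Cs sits below Rb in group 1, so the down-group effect alone puts Cs larger.
Tabulated atomic radius (pm): H 32, B 85, O 63, Mg 139, Rb 210, Cs 232.
So from smallest to largest: H < O < B < Mg < Rb < Cs.

H < O < B < Mg < Rb < Cs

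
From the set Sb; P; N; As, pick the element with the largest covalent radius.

N is in period 2, group 15; P is in period 3, group 15; As is in period 4, group 15; Sb is in period 5, group 15.
Radius decreases left→right (rising Z_eff, same n) and increases top→bottom (higher n).
All are in group 15, so atomic radius increases down the group.
The largest covalent radius among these belongs to Sb.

Sb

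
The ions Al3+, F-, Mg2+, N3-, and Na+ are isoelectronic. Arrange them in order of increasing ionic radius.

Al3+ < Mg2+ < Na+ < F- < N3-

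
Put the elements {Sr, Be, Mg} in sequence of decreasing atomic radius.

Sr, Mg, Be

Across a period the added protons contract the valence shell; down a group each new principal shell makes the atom larger.
All are in group 2, so atomic radius increases down the group.
So from largest to smallest: Sr > Mg > Be.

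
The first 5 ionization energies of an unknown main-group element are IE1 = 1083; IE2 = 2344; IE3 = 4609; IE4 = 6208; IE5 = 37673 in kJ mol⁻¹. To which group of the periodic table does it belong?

Look for the largest jump between consecutive ionization energies: IE5/IE4 ≈ 6.1, far larger than any earlier ratio.
That jump marks the point where a core electron is being removed. So the atom has 4 valence electrons.
A main-group element with 4 valence electrons is in group 14.

Group 14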